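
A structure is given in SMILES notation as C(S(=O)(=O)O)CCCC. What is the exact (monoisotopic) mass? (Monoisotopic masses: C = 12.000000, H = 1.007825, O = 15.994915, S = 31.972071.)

152.0507

Atom tally by fragment:
  HO3SCH2 → C:1 H:3 S:1 O:3
  CH2 → C:1 H:2
  CH2 → C:1 H:2
  CH2 → C:1 H:2
  CH3 → C:1 H:3
Element totals:
  C: 5
  H: 12
  O: 3
  S: 1
Molecular formula: C5H12O3S.
  M = 5(12.0) + 12(1.007825) + 3(15.994915) + 31.972071
    = 60.000000 + 12.093900 + 47.984745 + 31.972071 = 152.050716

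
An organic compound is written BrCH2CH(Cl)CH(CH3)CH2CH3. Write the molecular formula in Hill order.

Atom tally by fragment:
  BrCH2 → C:1 H:2 Br:1
  CH(Cl) → C:1 H:1 Cl:1
  CH(CH3) → C:2 H:4
  CH2 → C:1 H:2
  CH3 → C:1 H:3
Element totals:
  C: 6
  H: 12
  Br: 1
  Cl: 1

C6H12BrCl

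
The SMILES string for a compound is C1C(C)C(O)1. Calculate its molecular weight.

Atom tally by fragment:
  cyclopropane ring core → C:3 H:6
  (− 2 ring H displaced by substituents)
  + CH3 → C:1 H:3
  + OH → O:1 H:1
Element totals:
  C: 4
  H: 8
  O: 1
Molecular formula: C4H8O.
  M = 4(12.011) + 8(1.008) + 15.999
    = 48.044 + 8.064 + 15.999 = 72.107

72.11 g/mol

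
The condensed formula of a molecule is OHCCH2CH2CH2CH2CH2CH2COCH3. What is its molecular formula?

C9H16O2

Atom tally by fragment:
  OHCCH2 → C:2 H:3 O:1
  CH2 → C:1 H:2
  CH2 → C:1 H:2
  CH2 → C:1 H:2
  CH2 → C:1 H:2
  CH2COCH3 → C:3 H:5 O:1
Element totals:
  C: 9
  H: 16
  O: 2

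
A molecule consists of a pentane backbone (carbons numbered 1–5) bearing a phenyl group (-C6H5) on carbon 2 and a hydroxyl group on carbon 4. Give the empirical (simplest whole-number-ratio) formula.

Atom tally by fragment:
  CH3 → C:1 H:3
  CH(C6H5) → C:7 H:6
  CH2 → C:1 H:2
  CH(OH) → C:1 H:2 O:1
  CH3 → C:1 H:3
Element totals:
  C: 11
  H: 16
  O: 1
Molecular formula: C11H16O.
gcd of subscripts (11, 16, 1) = 1, so the empirical formula equals the molecular formula.

C11H16O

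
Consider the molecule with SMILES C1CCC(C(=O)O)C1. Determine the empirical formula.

C3H5O

Atom tally by fragment:
  cyclopentane ring core → C:5 H:10
  (− 1 ring H displaced by substituents)
  + COOH → C:1 H:1 O:2
Element totals:
  C: 6
  H: 10
  O: 2
Molecular formula: C6H10O2.
gcd of subscripts = 2; dividing each by 2:
  C: 6/2 = 3
  H: 10/2 = 5
  O: 2/2 = 1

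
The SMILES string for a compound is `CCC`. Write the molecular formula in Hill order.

Atom tally by fragment:
  CH3 → C:1 H:3
  CH2 → C:1 H:2
  CH3 → C:1 H:3
Element totals:
  C: 3
  H: 8

C3H8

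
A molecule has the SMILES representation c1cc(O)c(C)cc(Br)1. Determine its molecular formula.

C7H7BrO

Atom tally by fragment:
  benzene ring core → C:6 H:6
  (− 3 ring H displaced by substituents)
  + OH → O:1 H:1
  + CH3 → C:1 H:3
  + Br → Br:1
Element totals:
  C: 7
  H: 7
  Br: 1
  O: 1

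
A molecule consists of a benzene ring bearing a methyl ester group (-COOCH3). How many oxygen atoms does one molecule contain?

Atom tally by fragment:
  benzene ring core → C:6 H:6
  (− 1 ring H displaced by substituents)
  + COOCH3 → C:2 H:3 O:2
Element totals:
  C: 8
  H: 8
  O: 2

2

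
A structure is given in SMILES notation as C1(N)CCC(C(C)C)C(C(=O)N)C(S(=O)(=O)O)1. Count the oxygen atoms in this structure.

4

Atom tally by fragment:
  cyclohexane ring core → C:6 H:12
  (− 4 ring H displaced by substituents)
  + NH2 → N:1 H:2
  + CH(CH3)2 → C:3 H:7
  + CONH2 → C:1 H:2 O:1 N:1
  + SO3H → S:1 O:3 H:1
Element totals:
  C: 10
  H: 20
  N: 2
  O: 4
  S: 1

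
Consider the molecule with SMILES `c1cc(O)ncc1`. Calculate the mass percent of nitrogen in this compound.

Atom tally by fragment:
  pyridine ring core → C:5 H:5 N:1
  (− 1 ring H displaced by substituents)
  + OH → O:1 H:1
Element totals:
  C: 5
  H: 5
  N: 1
  O: 1
Molecular formula: C5H5NO.
Molar mass = 95.101 g/mol.
Mass from N: 1 × 14.007 = 14.007 g/mol.
%N = 14.007 / 95.101 × 100 = 14.73%.

14.73%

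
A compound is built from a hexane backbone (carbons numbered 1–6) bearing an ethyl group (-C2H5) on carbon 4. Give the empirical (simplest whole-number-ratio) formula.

Atom tally by fragment:
  CH3 → C:1 H:3
  CH2 → C:1 H:2
  CH2 → C:1 H:2
  CH(C2H5) → C:3 H:6
  CH2 → C:1 H:2
  CH3 → C:1 H:3
Element totals:
  C: 8
  H: 18
Molecular formula: C8H18.
gcd of subscripts = 2; dividing each by 2:
  C: 8/2 = 4
  H: 18/2 = 9

C4H9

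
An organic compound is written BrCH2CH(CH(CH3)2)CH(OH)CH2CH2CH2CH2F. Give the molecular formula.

Element totals:
  C: 10
  H: 20
  Br: 1
  F: 1
  O: 1

C10H20BrFO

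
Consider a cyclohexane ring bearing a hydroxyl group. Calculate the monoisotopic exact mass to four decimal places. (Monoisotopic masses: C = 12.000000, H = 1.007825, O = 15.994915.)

100.0888

Atom tally by fragment:
  cyclohexane ring core → C:6 H:12
  (− 1 ring H displaced by substituents)
  + OH → O:1 H:1
Element totals:
  C: 6
  H: 12
  O: 1
Molecular formula: C6H12O.
  M = 6(12.0) + 12(1.007825) + 15.994915
    = 72.000000 + 12.093900 + 15.994915 = 100.088815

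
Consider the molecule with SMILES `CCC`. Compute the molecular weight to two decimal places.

44.10 g/mol

Atom tally by fragment:
  CH3 → C:1 H:3
  CH2 → C:1 H:2
  CH3 → C:1 H:3
Element totals:
  C: 3
  H: 8
Molecular formula: C3H8.
  M = 3(12.011) + 8(1.008)
    = 36.033 + 8.064 = 44.097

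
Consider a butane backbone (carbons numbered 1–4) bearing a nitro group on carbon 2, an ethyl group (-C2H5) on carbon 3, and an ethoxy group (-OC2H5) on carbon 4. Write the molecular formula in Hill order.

C8H17NO3

Atom tally by fragment:
  CH3 → C:1 H:3
  CH(NO2) → C:1 H:1 N:1 O:2
  CH(C2H5) → C:3 H:6
  CH2OC2H5 → C:3 H:7 O:1
Element totals:
  C: 8
  H: 17
  N: 1
  O: 3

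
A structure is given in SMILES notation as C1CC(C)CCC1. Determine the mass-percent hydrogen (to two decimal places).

Atom tally by fragment:
  cyclohexane ring core → C:6 H:12
  (− 1 ring H displaced by substituents)
  + CH3 → C:1 H:3
Element totals:
  C: 7
  H: 14
Molecular formula: C7H14.
Molar mass = 98.189 g/mol.
Mass from H: 14 × 1.008 = 14.112 g/mol.
%H = 14.112 / 98.189 × 100 = 14.37%.

14.37%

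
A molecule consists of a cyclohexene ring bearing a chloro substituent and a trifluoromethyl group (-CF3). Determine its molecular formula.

Atom tally by fragment:
  cyclohexene ring core → C:6 H:10
  (− 2 ring H displaced by substituents)
  + Cl → Cl:1
  + CF3 → C:1 F:3
Element totals:
  C: 7
  H: 8
  Cl: 1
  F: 3

C7H8ClF3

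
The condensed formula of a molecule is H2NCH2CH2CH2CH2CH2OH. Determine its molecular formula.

Element totals:
  C: 5
  H: 13
  N: 1
  O: 1

C5H13NO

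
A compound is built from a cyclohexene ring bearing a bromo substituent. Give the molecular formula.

Atom tally by fragment:
  cyclohexene ring core → C:6 H:10
  (− 1 ring H displaced by substituents)
  + Br → Br:1
Element totals:
  C: 6
  H: 9
  Br: 1

C6H9Br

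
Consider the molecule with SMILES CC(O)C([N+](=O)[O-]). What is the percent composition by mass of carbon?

34.29%

Atom tally by fragment:
  CH3 → C:1 H:3
  CH(OH) → C:1 H:2 O:1
  CH2NO2 → C:1 H:2 N:1 O:2
Element totals:
  C: 3
  H: 7
  N: 1
  O: 3
Molecular formula: C3H7NO3.
Molar mass = 105.093 g/mol.
Mass from C: 3 × 12.011 = 36.033 g/mol.
%C = 36.033 / 105.093 × 100 = 34.29%.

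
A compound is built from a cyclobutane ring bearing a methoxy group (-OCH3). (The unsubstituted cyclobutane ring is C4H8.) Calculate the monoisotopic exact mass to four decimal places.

Atom tally by fragment:
  cyclobutane ring core → C:4 H:8
  (− 1 ring H displaced by substituents)
  + OCH3 → C:1 H:3 O:1
Element totals:
  C: 5
  H: 10
  O: 1
Molecular formula: C5H10O.
  M = 5(12.0) + 10(1.007825) + 15.994915
    = 60.000000 + 10.078250 + 15.994915 = 86.073165

86.0732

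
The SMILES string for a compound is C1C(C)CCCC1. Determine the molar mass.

98.19 g/mol

Atom tally by fragment:
  cyclohexane ring core → C:6 H:12
  (− 1 ring H displaced by substituents)
  + CH3 → C:1 H:3
Element totals:
  C: 7
  H: 14
Molecular formula: C7H14.
  M = 7(12.011) + 14(1.008)
    = 84.077 + 14.112 = 98.189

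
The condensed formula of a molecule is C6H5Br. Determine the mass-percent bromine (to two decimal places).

50.89%

Atom tally by fragment:
  benzene ring core → C:6 H:6
  (− 1 ring H displaced by substituents)
  + Br → Br:1
Element totals:
  C: 6
  H: 5
  Br: 1
Molecular formula: C6H5Br.
Molar mass = 157.010 g/mol.
Mass from Br: 1 × 79.904 = 79.904 g/mol.
%Br = 79.904 / 157.010 × 100 = 50.89%.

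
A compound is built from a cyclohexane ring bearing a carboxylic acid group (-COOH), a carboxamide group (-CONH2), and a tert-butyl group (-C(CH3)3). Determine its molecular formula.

C12H21NO3

Atom tally by fragment:
  cyclohexane ring core → C:6 H:12
  (− 3 ring H displaced by substituents)
  + COOH → C:1 H:1 O:2
  + CONH2 → C:1 H:2 O:1 N:1
  + C(CH3)3 → C:4 H:9
Element totals:
  C: 12
  H: 21
  N: 1
  O: 3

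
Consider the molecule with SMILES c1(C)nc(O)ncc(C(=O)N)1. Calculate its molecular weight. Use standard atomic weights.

153.14 g/mol

Atom tally by fragment:
  pyrimidine ring core → C:4 H:4 N:2
  (− 3 ring H displaced by substituents)
  + CH3 → C:1 H:3
  + OH → O:1 H:1
  + CONH2 → C:1 H:2 O:1 N:1
Element totals:
  C: 6
  H: 7
  N: 3
  O: 2
Molecular formula: C6H7N3O2.
  M = 6(12.011) + 7(1.008) + 3(14.007) + 2(15.999)
    = 72.066 + 7.056 + 42.021 + 31.998 = 153.141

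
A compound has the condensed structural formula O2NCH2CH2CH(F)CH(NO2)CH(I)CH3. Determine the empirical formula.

C6H10FIN2O4

Atom tally by fragment:
  O2NCH2 → C:1 H:2 N:1 O:2
  CH2 → C:1 H:2
  CH(F) → C:1 H:1 F:1
  CH(NO2) → C:1 H:1 N:1 O:2
  CH(I) → C:1 H:1 I:1
  CH3 → C:1 H:3
Element totals:
  C: 6
  H: 10
  F: 1
  I: 1
  N: 2
  O: 4
Molecular formula: C6H10FIN2O4.
gcd of subscripts (6, 1, 10, 1, 2, 4) = 1, so the empirical formula equals the molecular formula.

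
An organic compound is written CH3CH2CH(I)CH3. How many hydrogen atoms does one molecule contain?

Element totals:
  C: 4
  H: 9
  I: 1

9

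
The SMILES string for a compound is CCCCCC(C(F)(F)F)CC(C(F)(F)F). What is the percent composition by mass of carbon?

Atom tally by fragment:
  CH3 → C:1 H:3
  CH2 → C:1 H:2
  CH2 → C:1 H:2
  CH2 → C:1 H:2
  CH2 → C:1 H:2
  CH(CF3) → C:2 H:1 F:3
  CH2 → C:1 H:2
  CH2CF3 → C:2 H:2 F:3
Element totals:
  C: 10
  H: 16
  F: 6
Molecular formula: C10H16F6.
Molar mass = 250.226 g/mol.
Mass from C: 10 × 12.011 = 120.110 g/mol.
%C = 120.110 / 250.226 × 100 = 48.00%.

48.00%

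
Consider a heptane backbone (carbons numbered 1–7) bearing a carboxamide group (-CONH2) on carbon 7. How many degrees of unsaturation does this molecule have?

1

Atom tally by fragment:
  CH3 → C:1 H:3
  CH2 → C:1 H:2
  CH2 → C:1 H:2
  CH2 → C:1 H:2
  CH2 → C:1 H:2
  CH2 → C:1 H:2
  CH2CONH2 → C:2 H:4 O:1 N:1
Element totals:
  C: 8
  H: 17
  N: 1
  O: 1
Molecular formula: C8H17NO.
DoU = (2C + 2 + N − H − X) / 2 = (2·8 + 2 + 1 − 17 − 0) / 2 = 1.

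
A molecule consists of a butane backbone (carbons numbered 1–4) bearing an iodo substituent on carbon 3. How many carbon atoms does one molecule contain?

4

Atom tally by fragment:
  CH3 → C:1 H:3
  CH2 → C:1 H:2
  CH(I) → C:1 H:1 I:1
  CH3 → C:1 H:3
Element totals:
  C: 4
  H: 9
  I: 1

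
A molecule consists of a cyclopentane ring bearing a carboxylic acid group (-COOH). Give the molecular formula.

Atom tally by fragment:
  cyclopentane ring core → C:5 H:10
  (− 1 ring H displaced by substituents)
  + COOH → C:1 H:1 O:2
Element totals:
  C: 6
  H: 10
  O: 2

C6H10O2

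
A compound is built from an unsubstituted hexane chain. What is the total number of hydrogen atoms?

14

Atom tally by fragment:
  CH3 → C:1 H:3
  CH2 → C:1 H:2
  CH2 → C:1 H:2
  CH2 → C:1 H:2
  CH2 → C:1 H:2
  CH3 → C:1 H:3
Element totals:
  C: 6
  H: 14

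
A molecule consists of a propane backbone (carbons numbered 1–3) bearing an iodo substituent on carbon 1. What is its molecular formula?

C3H7I

Atom tally by fragment:
  ICH2 → C:1 H:2 I:1
  CH2 → C:1 H:2
  CH3 → C:1 H:3
Element totals:
  C: 3
  H: 7
  I: 1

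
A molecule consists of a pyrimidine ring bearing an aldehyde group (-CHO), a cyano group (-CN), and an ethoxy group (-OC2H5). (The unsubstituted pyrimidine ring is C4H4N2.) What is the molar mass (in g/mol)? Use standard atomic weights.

177.16 g/mol

Atom tally by fragment:
  pyrimidine ring core → C:4 H:4 N:2
  (− 3 ring H displaced by substituents)
  + CHO → C:1 H:1 O:1
  + CN → C:1 N:1
  + OC2H5 → C:2 H:5 O:1
Element totals:
  C: 8
  H: 7
  N: 3
  O: 2
Molecular formula: C8H7N3O2.
  M = 8(12.011) + 7(1.008) + 3(14.007) + 2(15.999)
    = 96.088 + 7.056 + 42.021 + 31.998 = 177.163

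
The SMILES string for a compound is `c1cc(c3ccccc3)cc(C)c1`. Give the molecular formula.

C13H12

Atom tally by fragment:
  benzene ring core → C:6 H:6
  (− 2 ring H displaced by substituents)
  + C6H5 → C:6 H:5
  + CH3 → C:1 H:3
Element totals:
  C: 13
  H: 12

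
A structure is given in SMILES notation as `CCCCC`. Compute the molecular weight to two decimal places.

72.15 g/mol

Atom tally by fragment:
  CH3 → C:1 H:3
  CH2 → C:1 H:2
  CH2 → C:1 H:2
  CH2 → C:1 H:2
  CH3 → C:1 H:3
Element totals:
  C: 5
  H: 12
Molecular formula: C5H12.
  M = 5(12.011) + 12(1.008)
    = 60.055 + 12.096 = 72.151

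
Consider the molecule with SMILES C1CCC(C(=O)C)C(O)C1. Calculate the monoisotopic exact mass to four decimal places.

Atom tally by fragment:
  cyclohexane ring core → C:6 H:12
  (− 2 ring H displaced by substituents)
  + COCH3 → C:2 H:3 O:1
  + OH → O:1 H:1
Element totals:
  C: 8
  H: 14
  O: 2
Molecular formula: C8H14O2.
  M = 8(12.0) + 14(1.007825) + 2(15.994915)
    = 96.000000 + 14.109550 + 31.989830 = 142.099380

142.0994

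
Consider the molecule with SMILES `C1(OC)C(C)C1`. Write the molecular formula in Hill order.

Atom tally by fragment:
  cyclopropane ring core → C:3 H:6
  (− 2 ring H displaced by substituents)
  + OCH3 → C:1 H:3 O:1
  + CH3 → C:1 H:3
Element totals:
  C: 5
  H: 10
  O: 1

C5H10O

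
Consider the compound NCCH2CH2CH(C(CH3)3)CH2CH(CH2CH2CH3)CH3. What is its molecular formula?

C14H27N

Atom tally by fragment:
  NCCH2 → C:2 H:2 N:1
  CH2 → C:1 H:2
  CH(C(CH3)3) → C:5 H:10
  CH2 → C:1 H:2
  CH(CH2CH2CH3) → C:4 H:8
  CH3 → C:1 H:3
Element totals:
  C: 14
  H: 27
  N: 1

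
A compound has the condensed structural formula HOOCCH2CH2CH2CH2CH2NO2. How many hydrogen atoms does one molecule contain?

Element totals:
  C: 6
  H: 11
  N: 1
  O: 4

11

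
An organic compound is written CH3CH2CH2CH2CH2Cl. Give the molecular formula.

C5H11Cl

Atom tally by fragment:
  CH3 → C:1 H:3
  CH2 → C:1 H:2
  CH2 → C:1 H:2
  CH2 → C:1 H:2
  CH2Cl → C:1 H:2 Cl:1
Element totals:
  C: 5
  H: 11
  Cl: 1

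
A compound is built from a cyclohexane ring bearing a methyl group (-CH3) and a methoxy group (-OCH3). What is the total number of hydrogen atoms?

Atom tally by fragment:
  cyclohexane ring core → C:6 H:12
  (− 2 ring H displaced by substituents)
  + CH3 → C:1 H:3
  + OCH3 → C:1 H:3 O:1
Element totals:
  C: 8
  H: 16
  O: 1

16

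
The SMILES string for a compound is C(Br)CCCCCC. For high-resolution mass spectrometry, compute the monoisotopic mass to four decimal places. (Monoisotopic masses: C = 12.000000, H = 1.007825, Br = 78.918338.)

178.0357

Atom tally by fragment:
  BrCH2 → C:1 H:2 Br:1
  CH2 → C:1 H:2
  CH2 → C:1 H:2
  CH2 → C:1 H:2
  CH2 → C:1 H:2
  CH2 → C:1 H:2
  CH3 → C:1 H:3
Element totals:
  C: 7
  H: 15
  Br: 1
Molecular formula: C7H15Br.
  M = 7(12.0) + 15(1.007825) + 78.918338
    = 84.000000 + 15.117375 + 78.918338 = 178.035713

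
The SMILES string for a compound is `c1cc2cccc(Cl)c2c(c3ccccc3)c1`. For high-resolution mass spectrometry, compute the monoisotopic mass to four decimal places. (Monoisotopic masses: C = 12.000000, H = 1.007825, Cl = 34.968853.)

Atom tally by fragment:
  naphthalene ring system core → C:10 H:8
  (− 2 ring H displaced by substituents)
  + Cl → Cl:1
  + C6H5 → C:6 H:5
Element totals:
  C: 16
  H: 11
  Cl: 1
Molecular formula: C16H11Cl.
  M = 16(12.0) + 11(1.007825) + 34.968853
    = 192.000000 + 11.086075 + 34.968853 = 238.054928

238.0549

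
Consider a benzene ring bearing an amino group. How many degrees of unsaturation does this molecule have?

4

Atom tally by fragment:
  benzene ring core → C:6 H:6
  (− 1 ring H displaced by substituents)
  + NH2 → N:1 H:2
Element totals:
  C: 6
  H: 7
  N: 1
Molecular formula: C6H7N.
DoU = (2C + 2 + N − H − X) / 2 = (2·6 + 2 + 1 − 7 − 0) / 2 = 4.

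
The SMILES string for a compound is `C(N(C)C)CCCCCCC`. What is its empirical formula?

Atom tally by fragment:
  (CH3)2NCH2 → C:3 H:8 N:1
  CH2 → C:1 H:2
  CH2 → C:1 H:2
  CH2 → C:1 H:2
  CH2 → C:1 H:2
  CH2 → C:1 H:2
  CH2 → C:1 H:2
  CH3 → C:1 H:3
Element totals:
  C: 10
  H: 23
  N: 1
Molecular formula: C10H23N.
gcd of subscripts (10, 23, 1) = 1, so the empirical formula equals the molecular formula.

C10H23N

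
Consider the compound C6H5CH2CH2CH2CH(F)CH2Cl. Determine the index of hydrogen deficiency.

Element totals:
  C: 11
  H: 14
  Cl: 1
  F: 1
Molecular formula: C11H14ClF.
DoU = (2C + 2 + N − H − X) / 2 = (2·11 + 2 + 0 − 14 − 2) / 2 = 4.

4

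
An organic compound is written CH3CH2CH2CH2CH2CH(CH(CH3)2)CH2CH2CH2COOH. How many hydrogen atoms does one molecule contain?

Atom tally by fragment:
  CH3 → C:1 H:3
  CH2 → C:1 H:2
  CH2 → C:1 H:2
  CH2 → C:1 H:2
  CH2 → C:1 H:2
  CH(CH(CH3)2) → C:4 H:8
  CH2 → C:1 H:2
  CH2 → C:1 H:2
  CH2COOH → C:2 H:3 O:2
Element totals:
  C: 13
  H: 26
  O: 2

26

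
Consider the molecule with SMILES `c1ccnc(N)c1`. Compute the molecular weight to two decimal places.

94.12 g/mol

Atom tally by fragment:
  pyridine ring core → C:5 H:5 N:1
  (− 1 ring H displaced by substituents)
  + NH2 → N:1 H:2
Element totals:
  C: 5
  H: 6
  N: 2
Molecular formula: C5H6N2.
  M = 5(12.011) + 6(1.008) + 2(14.007)
    = 60.055 + 6.048 + 28.014 = 94.117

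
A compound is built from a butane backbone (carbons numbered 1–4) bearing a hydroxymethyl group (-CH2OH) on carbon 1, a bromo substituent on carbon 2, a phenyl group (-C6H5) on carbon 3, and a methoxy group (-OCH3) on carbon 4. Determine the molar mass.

Atom tally by fragment:
  HOCH2CH2 → C:2 H:5 O:1
  CH(Br) → C:1 H:1 Br:1
  CH(C6H5) → C:7 H:6
  CH2OCH3 → C:2 H:5 O:1
Element totals:
  C: 12
  H: 17
  Br: 1
  O: 2
Molecular formula: C12H17BrO2.
  M = 12(12.011) + 17(1.008) + 79.904 + 2(15.999)
    = 144.132 + 17.136 + 79.904 + 31.998 = 273.170

273.17 g/mol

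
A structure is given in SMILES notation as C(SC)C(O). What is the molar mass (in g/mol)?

92.16 g/mol

Atom tally by fragment:
  CH3SCH2 → C:2 H:5 S:1
  CH2OH → C:1 H:3 O:1
Element totals:
  C: 3
  H: 8
  O: 1
  S: 1
Molecular formula: C3H8OS.
  M = 3(12.011) + 8(1.008) + 15.999 + 32.06
    = 36.033 + 8.064 + 15.999 + 32.060 = 92.156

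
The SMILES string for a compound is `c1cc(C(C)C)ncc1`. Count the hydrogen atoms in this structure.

11

Atom tally by fragment:
  pyridine ring core → C:5 H:5 N:1
  (− 1 ring H displaced by substituents)
  + CH(CH3)2 → C:3 H:7
Element totals:
  C: 8
  H: 11
  N: 1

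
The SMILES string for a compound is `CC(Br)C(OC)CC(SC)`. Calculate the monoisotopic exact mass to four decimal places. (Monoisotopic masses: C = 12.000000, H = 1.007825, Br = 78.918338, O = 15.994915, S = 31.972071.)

226.0027

Atom tally by fragment:
  CH3 → C:1 H:3
  CH(Br) → C:1 H:1 Br:1
  CH(OCH3) → C:2 H:4 O:1
  CH2 → C:1 H:2
  CH2SCH3 → C:2 H:5 S:1
Element totals:
  C: 7
  H: 15
  Br: 1
  O: 1
  S: 1
Molecular formula: C7H15BrOS.
  M = 7(12.0) + 15(1.007825) + 78.918338 + 15.994915 + 31.972071
    = 84.000000 + 15.117375 + 78.918338 + 15.994915 + 31.972071 = 226.002699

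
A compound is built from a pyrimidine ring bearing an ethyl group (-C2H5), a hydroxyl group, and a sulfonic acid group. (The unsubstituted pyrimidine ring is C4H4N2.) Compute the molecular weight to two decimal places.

Atom tally by fragment:
  pyrimidine ring core → C:4 H:4 N:2
  (− 3 ring H displaced by substituents)
  + C2H5 → C:2 H:5
  + OH → O:1 H:1
  + SO3H → S:1 O:3 H:1
Element totals:
  C: 6
  H: 8
  N: 2
  O: 4
  S: 1
Molecular formula: C6H8N2O4S.
  M = 6(12.011) + 8(1.008) + 2(14.007) + 4(15.999) + 32.06
    = 72.066 + 8.064 + 28.014 + 63.996 + 32.060 = 204.200

204.20 g/mol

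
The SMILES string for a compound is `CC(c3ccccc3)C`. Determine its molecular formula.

Atom tally by fragment:
  CH3 → C:1 H:3
  CH(C6H5) → C:7 H:6
  CH3 → C:1 H:3
Element totals:
  C: 9
  H: 12

C9H12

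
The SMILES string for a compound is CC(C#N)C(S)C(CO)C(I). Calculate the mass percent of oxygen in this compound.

5.61%

Atom tally by fragment:
  CH3 → C:1 H:3
  CH(CN) → C:2 H:1 N:1
  CH(SH) → C:1 H:2 S:1
  CH(CH2OH) → C:2 H:4 O:1
  CH2I → C:1 H:2 I:1
Element totals:
  C: 7
  H: 12
  I: 1
  N: 1
  O: 1
  S: 1
Molecular formula: C7H12INOS.
Molar mass = 285.143 g/mol.
Mass from O: 1 × 15.999 = 15.999 g/mol.
%O = 15.999 / 285.143 × 100 = 5.61%.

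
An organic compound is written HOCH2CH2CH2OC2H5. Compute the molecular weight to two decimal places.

Element totals:
  C: 5
  H: 12
  O: 2
Molecular formula: C5H12O2.
  M = 5(12.011) + 12(1.008) + 2(15.999)
    = 60.055 + 12.096 + 31.998 = 104.149

104.15 g/mol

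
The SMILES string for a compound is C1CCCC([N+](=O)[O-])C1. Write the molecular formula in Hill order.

C6H11NO2

Atom tally by fragment:
  cyclohexane ring core → C:6 H:12
  (− 1 ring H displaced by substituents)
  + NO2 → N:1 O:2
Element totals:
  C: 6
  H: 11
  N: 1
  O: 2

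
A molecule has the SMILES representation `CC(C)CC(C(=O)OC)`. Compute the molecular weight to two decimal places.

Atom tally by fragment:
  CH3 → C:1 H:3
  CH(CH3) → C:2 H:4
  CH2 → C:1 H:2
  CH2COOCH3 → C:3 H:5 O:2
Element totals:
  C: 7
  H: 14
  O: 2
Molecular formula: C7H14O2.
  M = 7(12.011) + 14(1.008) + 2(15.999)
    = 84.077 + 14.112 + 31.998 = 130.187

130.19 g/mol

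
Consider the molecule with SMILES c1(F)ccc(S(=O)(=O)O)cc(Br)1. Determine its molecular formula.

C6H4BrFO3S

Atom tally by fragment:
  benzene ring core → C:6 H:6
  (− 3 ring H displaced by substituents)
  + F → F:1
  + SO3H → S:1 O:3 H:1
  + Br → Br:1
Element totals:
  C: 6
  H: 4
  Br: 1
  F: 1
  O: 3
  S: 1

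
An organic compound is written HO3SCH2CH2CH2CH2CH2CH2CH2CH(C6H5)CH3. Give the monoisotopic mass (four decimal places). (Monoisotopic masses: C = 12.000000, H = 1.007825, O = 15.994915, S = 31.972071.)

284.1446

Element totals:
  C: 15
  H: 24
  O: 3
  S: 1
Molecular formula: C15H24O3S.
  M = 15(12.0) + 24(1.007825) + 3(15.994915) + 31.972071
    = 180.000000 + 24.187800 + 47.984745 + 31.972071 = 284.144616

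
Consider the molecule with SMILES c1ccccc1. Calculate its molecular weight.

78.11 g/mol

Atom tally by fragment:
  benzene ring core → C:6 H:6
Element totals:
  C: 6
  H: 6
Molecular formula: C6H6.
  M = 6(12.011) + 6(1.008)
    = 72.066 + 6.048 = 78.114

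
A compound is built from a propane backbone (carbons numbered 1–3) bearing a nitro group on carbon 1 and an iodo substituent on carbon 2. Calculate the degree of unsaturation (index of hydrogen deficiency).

Atom tally by fragment:
  O2NCH2 → C:1 H:2 N:1 O:2
  CH(I) → C:1 H:1 I:1
  CH3 → C:1 H:3
Element totals:
  C: 3
  H: 6
  I: 1
  N: 1
  O: 2
Molecular formula: C3H6INO2.
DoU = (2C + 2 + N − H − X) / 2 = (2·3 + 2 + 1 − 6 − 1) / 2 = 1.

1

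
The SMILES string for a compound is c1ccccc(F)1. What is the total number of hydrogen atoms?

5

Atom tally by fragment:
  benzene ring core → C:6 H:6
  (− 1 ring H displaced by substituents)
  + F → F:1
Element totals:
  C: 6
  H: 5
  F: 1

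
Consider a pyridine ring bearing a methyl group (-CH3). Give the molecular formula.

Atom tally by fragment:
  pyridine ring core → C:5 H:5 N:1
  (− 1 ring H displaced by substituents)
  + CH3 → C:1 H:3
Element totals:
  C: 6
  H: 7
  N: 1

C6H7N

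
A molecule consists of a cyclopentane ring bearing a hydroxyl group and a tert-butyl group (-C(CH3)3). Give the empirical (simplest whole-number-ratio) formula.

Atom tally by fragment:
  cyclopentane ring core → C:5 H:10
  (− 2 ring H displaced by substituents)
  + OH → O:1 H:1
  + C(CH3)3 → C:4 H:9
Element totals:
  C: 9
  H: 18
  O: 1
Molecular formula: C9H18O.
gcd of subscripts (9, 18, 1) = 1, so the empirical formula equals the molecular formula.

C9H18O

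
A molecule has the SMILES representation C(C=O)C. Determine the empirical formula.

C3H6O

Atom tally by fragment:
  OHCCH2 → C:2 H:3 O:1
  CH3 → C:1 H:3
Element totals:
  C: 3
  H: 6
  O: 1
Molecular formula: C3H6O.
gcd of subscripts (3, 6, 1) = 1, so the empirical formula equals the molecular formula.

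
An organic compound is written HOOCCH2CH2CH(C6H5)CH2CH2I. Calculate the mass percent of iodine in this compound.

Atom tally by fragment:
  HOOCCH2 → C:2 H:3 O:2
  CH2 → C:1 H:2
  CH(C6H5) → C:7 H:6
  CH2 → C:1 H:2
  CH2I → C:1 H:2 I:1
Element totals:
  C: 12
  H: 15
  I: 1
  O: 2
Molecular formula: C12H15IO2.
Molar mass = 318.154 g/mol.
Mass from I: 1 × 126.904 = 126.904 g/mol.
%I = 126.904 / 318.154 × 100 = 39.89%.

39.89%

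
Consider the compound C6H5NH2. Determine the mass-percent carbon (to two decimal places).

Atom tally by fragment:
  benzene ring core → C:6 H:6
  (− 1 ring H displaced by substituents)
  + NH2 → N:1 H:2
Element totals:
  C: 6
  H: 7
  N: 1
Molecular formula: C6H7N.
Molar mass = 93.129 g/mol.
Mass from C: 6 × 12.011 = 72.066 g/mol.
%C = 72.066 / 93.129 × 100 = 77.38%.

77.38%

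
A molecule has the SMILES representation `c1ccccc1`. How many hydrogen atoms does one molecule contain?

6

Atom tally by fragment:
  benzene ring core → C:6 H:6
Element totals:
  C: 6
  H: 6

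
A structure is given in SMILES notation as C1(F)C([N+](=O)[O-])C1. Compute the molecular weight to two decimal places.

105.07 g/mol

Atom tally by fragment:
  cyclopropane ring core → C:3 H:6
  (− 2 ring H displaced by substituents)
  + F → F:1
  + NO2 → N:1 O:2
Element totals:
  C: 3
  H: 4
  F: 1
  N: 1
  O: 2
Molecular formula: C3H4FNO2.
  M = 3(12.011) + 4(1.008) + 18.998 + 14.007 + 2(15.999)
    = 36.033 + 4.032 + 18.998 + 14.007 + 31.998 = 105.068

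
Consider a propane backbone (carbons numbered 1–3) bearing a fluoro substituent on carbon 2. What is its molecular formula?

C3H7F

Atom tally by fragment:
  CH3 → C:1 H:3
  CH(F) → C:1 H:1 F:1
  CH3 → C:1 H:3
Element totals:
  C: 3
  H: 7
  F: 1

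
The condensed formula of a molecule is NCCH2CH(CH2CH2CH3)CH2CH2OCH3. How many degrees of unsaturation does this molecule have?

2

Atom tally by fragment:
  NCCH2 → C:2 H:2 N:1
  CH(CH2CH2CH3) → C:4 H:8
  CH2 → C:1 H:2
  CH2OCH3 → C:2 H:5 O:1
Element totals:
  C: 9
  H: 17
  N: 1
  O: 1
Molecular formula: C9H17NO.
DoU = (2C + 2 + N − H − X) / 2 = (2·9 + 2 + 1 − 17 − 0) / 2 = 2.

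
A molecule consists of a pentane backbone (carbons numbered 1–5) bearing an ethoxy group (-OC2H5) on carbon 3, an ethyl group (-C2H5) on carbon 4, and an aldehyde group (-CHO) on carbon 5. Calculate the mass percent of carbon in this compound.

Atom tally by fragment:
  CH3 → C:1 H:3
  CH2 → C:1 H:2
  CH(OC2H5) → C:3 H:6 O:1
  CH(C2H5) → C:3 H:6
  CH2CHO → C:2 H:3 O:1
Element totals:
  C: 10
  H: 20
  O: 2
Molecular formula: C10H20O2.
Molar mass = 172.268 g/mol.
Mass from C: 10 × 12.011 = 120.110 g/mol.
%C = 120.110 / 172.268 × 100 = 69.72%.

69.72%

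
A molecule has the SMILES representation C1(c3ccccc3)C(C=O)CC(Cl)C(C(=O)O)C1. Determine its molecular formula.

C14H15ClO3

Atom tally by fragment:
  cyclohexane ring core → C:6 H:12
  (− 4 ring H displaced by substituents)
  + C6H5 → C:6 H:5
  + CHO → C:1 H:1 O:1
  + Cl → Cl:1
  + COOH → C:1 H:1 O:2
Element totals:
  C: 14
  H: 15
  Cl: 1
  O: 3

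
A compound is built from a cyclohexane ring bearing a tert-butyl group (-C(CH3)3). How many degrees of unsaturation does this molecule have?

Atom tally by fragment:
  cyclohexane ring core → C:6 H:12
  (− 1 ring H displaced by substituents)
  + C(CH3)3 → C:4 H:9
Element totals:
  C: 10
  H: 20
Molecular formula: C10H20.
DoU = (2C + 2 + N − H − X) / 2 = (2·10 + 2 + 0 − 20 − 0) / 2 = 1.

1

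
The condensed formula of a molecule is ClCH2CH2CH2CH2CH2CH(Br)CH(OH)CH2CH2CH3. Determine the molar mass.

Element totals:
  C: 10
  H: 20
  Br: 1
  Cl: 1
  O: 1
Molecular formula: C10H20BrClO.
  M = 10(12.011) + 20(1.008) + 79.904 + 35.45 + 15.999
    = 120.110 + 20.160 + 79.904 + 35.450 + 15.999 = 271.623

271.62 g/mol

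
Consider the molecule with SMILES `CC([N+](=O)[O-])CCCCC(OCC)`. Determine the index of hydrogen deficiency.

Atom tally by fragment:
  CH3 → C:1 H:3
  CH(NO2) → C:1 H:1 N:1 O:2
  CH2 → C:1 H:2
  CH2 → C:1 H:2
  CH2 → C:1 H:2
  CH2 → C:1 H:2
  CH2OC2H5 → C:3 H:7 O:1
Element totals:
  C: 9
  H: 19
  N: 1
  O: 3
Molecular formula: C9H19NO3.
DoU = (2C + 2 + N − H − X) / 2 = (2·9 + 2 + 1 − 19 − 0) / 2 = 1.

1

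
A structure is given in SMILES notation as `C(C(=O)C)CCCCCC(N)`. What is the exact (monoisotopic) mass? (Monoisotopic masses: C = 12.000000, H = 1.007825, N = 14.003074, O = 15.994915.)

Atom tally by fragment:
  CH3COCH2 → C:3 H:5 O:1
  CH2 → C:1 H:2
  CH2 → C:1 H:2
  CH2 → C:1 H:2
  CH2 → C:1 H:2
  CH2 → C:1 H:2
  CH2NH2 → C:1 H:4 N:1
Element totals:
  C: 9
  H: 19
  N: 1
  O: 1
Molecular formula: C9H19NO.
  M = 9(12.0) + 19(1.007825) + 14.003074 + 15.994915
    = 108.000000 + 19.148675 + 14.003074 + 15.994915 = 157.146664

157.1467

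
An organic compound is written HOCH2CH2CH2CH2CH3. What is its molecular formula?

C5H12O

Element totals:
  C: 5
  H: 12
  O: 1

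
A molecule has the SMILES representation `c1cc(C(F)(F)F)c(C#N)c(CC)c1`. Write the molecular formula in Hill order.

C10H8F3N

Atom tally by fragment:
  benzene ring core → C:6 H:6
  (− 3 ring H displaced by substituents)
  + CF3 → C:1 F:3
  + CN → C:1 N:1
  + C2H5 → C:2 H:5
Element totals:
  C: 10
  H: 8
  F: 3
  N: 1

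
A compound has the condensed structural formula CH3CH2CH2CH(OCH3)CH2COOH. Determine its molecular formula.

C7H14O3

Atom tally by fragment:
  CH3 → C:1 H:3
  CH2 → C:1 H:2
  CH2 → C:1 H:2
  CH(OCH3) → C:2 H:4 O:1
  CH2COOH → C:2 H:3 O:2
Element totals:
  C: 7
  H: 14
  O: 3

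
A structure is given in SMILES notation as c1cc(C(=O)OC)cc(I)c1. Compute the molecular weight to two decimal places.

Atom tally by fragment:
  benzene ring core → C:6 H:6
  (− 2 ring H displaced by substituents)
  + COOCH3 → C:2 H:3 O:2
  + I → I:1
Element totals:
  C: 8
  H: 7
  I: 1
  O: 2
Molecular formula: C8H7IO2.
  M = 8(12.011) + 7(1.008) + 126.904 + 2(15.999)
    = 96.088 + 7.056 + 126.904 + 31.998 = 262.046

262.05 g/mol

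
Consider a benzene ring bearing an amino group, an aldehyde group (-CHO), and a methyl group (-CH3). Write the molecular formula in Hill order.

Atom tally by fragment:
  benzene ring core → C:6 H:6
  (− 3 ring H displaced by substituents)
  + NH2 → N:1 H:2
  + CHO → C:1 H:1 O:1
  + CH3 → C:1 H:3
Element totals:
  C: 8
  H: 9
  N: 1
  O: 1

C8H9NO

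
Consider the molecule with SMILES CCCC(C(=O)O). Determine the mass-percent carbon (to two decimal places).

58.80%

Atom tally by fragment:
  CH3 → C:1 H:3
  CH2 → C:1 H:2
  CH2 → C:1 H:2
  CH2COOH → C:2 H:3 O:2
Element totals:
  C: 5
  H: 10
  O: 2
Molecular formula: C5H10O2.
Molar mass = 102.133 g/mol.
Mass from C: 5 × 12.011 = 60.055 g/mol.
%C = 60.055 / 102.133 × 100 = 58.80%.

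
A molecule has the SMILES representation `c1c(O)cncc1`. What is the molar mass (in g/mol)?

Atom tally by fragment:
  pyridine ring core → C:5 H:5 N:1
  (− 1 ring H displaced by substituents)
  + OH → O:1 H:1
Element totals:
  C: 5
  H: 5
  N: 1
  O: 1
Molecular formula: C5H5NO.
  M = 5(12.011) + 5(1.008) + 14.007 + 15.999
    = 60.055 + 5.040 + 14.007 + 15.999 = 95.101

95.10 g/mol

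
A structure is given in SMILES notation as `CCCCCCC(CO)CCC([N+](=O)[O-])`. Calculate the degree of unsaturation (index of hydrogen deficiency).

Atom tally by fragment:
  CH3 → C:1 H:3
  CH2 → C:1 H:2
  CH2 → C:1 H:2
  CH2 → C:1 H:2
  CH2 → C:1 H:2
  CH2 → C:1 H:2
  CH(CH2OH) → C:2 H:4 O:1
  CH2 → C:1 H:2
  CH2 → C:1 H:2
  CH2NO2 → C:1 H:2 N:1 O:2
Element totals:
  C: 11
  H: 23
  N: 1
  O: 3
Molecular formula: C11H23NO3.
DoU = (2C + 2 + N − H − X) / 2 = (2·11 + 2 + 1 − 23 − 0) / 2 = 1.

1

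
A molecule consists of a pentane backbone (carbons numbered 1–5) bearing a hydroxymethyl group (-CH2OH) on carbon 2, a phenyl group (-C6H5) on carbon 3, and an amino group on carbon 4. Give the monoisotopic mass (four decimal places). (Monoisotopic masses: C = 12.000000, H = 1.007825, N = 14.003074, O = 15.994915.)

193.1467

Atom tally by fragment:
  CH3 → C:1 H:3
  CH(CH2OH) → C:2 H:4 O:1
  CH(C6H5) → C:7 H:6
  CH(NH2) → C:1 H:3 N:1
  CH3 → C:1 H:3
Element totals:
  C: 12
  H: 19
  N: 1
  O: 1
Molecular formula: C12H19NO.
  M = 12(12.0) + 19(1.007825) + 14.003074 + 15.994915
    = 144.000000 + 19.148675 + 14.003074 + 15.994915 = 193.146664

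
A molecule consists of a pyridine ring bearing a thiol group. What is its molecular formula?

C5H5NS

Atom tally by fragment:
  pyridine ring core → C:5 H:5 N:1
  (− 1 ring H displaced by substituents)
  + SH → S:1 H:1
Element totals:
  C: 5
  H: 5
  N: 1
  S: 1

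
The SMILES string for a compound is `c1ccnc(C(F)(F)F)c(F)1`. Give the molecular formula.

C6H3F4N

Atom tally by fragment:
  pyridine ring core → C:5 H:5 N:1
  (− 2 ring H displaced by substituents)
  + CF3 → C:1 F:3
  + F → F:1
Element totals:
  C: 6
  H: 3
  F: 4
  N: 1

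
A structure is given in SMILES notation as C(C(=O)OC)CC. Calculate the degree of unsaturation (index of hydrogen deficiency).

1

Atom tally by fragment:
  CH3OOCCH2 → C:3 H:5 O:2
  CH2 → C:1 H:2
  CH3 → C:1 H:3
Element totals:
  C: 5
  H: 10
  O: 2
Molecular formula: C5H10O2.
DoU = (2C + 2 + N − H − X) / 2 = (2·5 + 2 + 0 − 10 − 0) / 2 = 1.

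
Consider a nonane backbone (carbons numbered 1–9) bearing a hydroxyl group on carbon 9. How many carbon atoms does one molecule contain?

9

Atom tally by fragment:
  CH3 → C:1 H:3
  CH2 → C:1 H:2
  CH2 → C:1 H:2
  CH2 → C:1 H:2
  CH2 → C:1 H:2
  CH2 → C:1 H:2
  CH2 → C:1 H:2
  CH2 → C:1 H:2
  CH2OH → C:1 H:3 O:1
Element totals:
  C: 9
  H: 20
  O: 1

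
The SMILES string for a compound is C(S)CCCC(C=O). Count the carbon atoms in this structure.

6

Atom tally by fragment:
  HSCH2 → C:1 H:3 S:1
  CH2 → C:1 H:2
  CH2 → C:1 H:2
  CH2 → C:1 H:2
  CH2CHO → C:2 H:3 O:1
Element totals:
  C: 6
  H: 12
  O: 1
  S: 1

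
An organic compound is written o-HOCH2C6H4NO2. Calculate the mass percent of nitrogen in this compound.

9.15%

Atom tally by fragment:
  benzene ring core → C:6 H:6
  (− 2 ring H displaced by substituents)
  + CH2OH → C:1 H:3 O:1
  + NO2 → N:1 O:2
Element totals:
  C: 7
  H: 7
  N: 1
  O: 3
Molecular formula: C7H7NO3.
Molar mass = 153.137 g/mol.
Mass from N: 1 × 14.007 = 14.007 g/mol.
%N = 14.007 / 153.137 × 100 = 9.15%.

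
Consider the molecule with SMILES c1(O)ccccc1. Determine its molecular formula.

C6H6O

Atom tally by fragment:
  benzene ring core → C:6 H:6
  (− 1 ring H displaced by substituents)
  + OH → O:1 H:1
Element totals:
  C: 6
  H: 6
  O: 1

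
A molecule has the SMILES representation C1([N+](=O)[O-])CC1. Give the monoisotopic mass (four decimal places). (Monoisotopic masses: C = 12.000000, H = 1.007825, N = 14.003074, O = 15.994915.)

87.0320

Atom tally by fragment:
  cyclopropane ring core → C:3 H:6
  (− 1 ring H displaced by substituents)
  + NO2 → N:1 O:2
Element totals:
  C: 3
  H: 5
  N: 1
  O: 2
Molecular formula: C3H5NO2.
  M = 3(12.0) + 5(1.007825) + 14.003074 + 2(15.994915)
    = 36.000000 + 5.039125 + 14.003074 + 31.989830 = 87.032029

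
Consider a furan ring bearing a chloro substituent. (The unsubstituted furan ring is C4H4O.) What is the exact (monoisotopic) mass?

Atom tally by fragment:
  furan ring core → C:4 H:4 O:1
  (− 1 ring H displaced by substituents)
  + Cl → Cl:1
Element totals:
  C: 4
  H: 3
  Cl: 1
  O: 1
Molecular formula: C4H3ClO.
  M = 4(12.0) + 3(1.007825) + 34.968853 + 15.994915
    = 48.000000 + 3.023475 + 34.968853 + 15.994915 = 101.987243

101.9872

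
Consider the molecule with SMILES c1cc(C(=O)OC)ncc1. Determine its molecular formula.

C7H7NO2

Atom tally by fragment:
  pyridine ring core → C:5 H:5 N:1
  (− 1 ring H displaced by substituents)
  + COOCH3 → C:2 H:3 O:2
Element totals:
  C: 7
  H: 7
  N: 1
  O: 2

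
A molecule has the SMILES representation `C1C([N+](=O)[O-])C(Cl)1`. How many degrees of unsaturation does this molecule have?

Atom tally by fragment:
  cyclopropane ring core → C:3 H:6
  (− 2 ring H displaced by substituents)
  + NO2 → N:1 O:2
  + Cl → Cl:1
Element totals:
  C: 3
  H: 4
  Cl: 1
  N: 1
  O: 2
Molecular formula: C3H4ClNO2.
DoU = (2C + 2 + N − H − X) / 2 = (2·3 + 2 + 1 − 4 − 1) / 2 = 2.

2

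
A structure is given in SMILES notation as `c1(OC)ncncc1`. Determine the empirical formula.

Atom tally by fragment:
  pyrimidine ring core → C:4 H:4 N:2
  (− 1 ring H displaced by substituents)
  + OCH3 → C:1 H:3 O:1
Element totals:
  C: 5
  H: 6
  N: 2
  O: 1
Molecular formula: C5H6N2O.
gcd of subscripts (5, 6, 2, 1) = 1, so the empirical formula equals the molecular formula.

C5H6N2O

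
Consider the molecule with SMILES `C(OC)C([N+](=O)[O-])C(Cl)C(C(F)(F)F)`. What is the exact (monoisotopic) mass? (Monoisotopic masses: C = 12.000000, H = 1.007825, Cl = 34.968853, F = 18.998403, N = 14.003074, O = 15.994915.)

235.0223

Atom tally by fragment:
  CH3OCH2 → C:2 H:5 O:1
  CH(NO2) → C:1 H:1 N:1 O:2
  CH(Cl) → C:1 H:1 Cl:1
  CH2CF3 → C:2 H:2 F:3
Element totals:
  C: 6
  H: 9
  Cl: 1
  F: 3
  N: 1
  O: 3
Molecular formula: C6H9ClF3NO3.
  M = 6(12.0) + 9(1.007825) + 34.968853 + 3(18.998403) + 14.003074 + 3(15.994915)
    = 72.000000 + 9.070425 + 34.968853 + 56.995209 + 14.003074 + 47.984745 = 235.022306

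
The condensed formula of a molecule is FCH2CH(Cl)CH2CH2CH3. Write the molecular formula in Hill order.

C5H10ClF

Element totals:
  C: 5
  H: 10
  Cl: 1
  F: 1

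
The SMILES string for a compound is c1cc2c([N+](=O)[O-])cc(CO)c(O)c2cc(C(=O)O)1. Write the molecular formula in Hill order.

C12H9NO6

Atom tally by fragment:
  naphthalene ring system core → C:10 H:8
  (− 4 ring H displaced by substituents)
  + NO2 → N:1 O:2
  + CH2OH → C:1 H:3 O:1
  + OH → O:1 H:1
  + COOH → C:1 H:1 O:2
Element totals:
  C: 12
  H: 9
  N: 1
  O: 6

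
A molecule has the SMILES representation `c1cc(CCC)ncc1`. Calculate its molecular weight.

Atom tally by fragment:
  pyridine ring core → C:5 H:5 N:1
  (− 1 ring H displaced by substituents)
  + CH2CH2CH3 → C:3 H:7
Element totals:
  C: 8
  H: 11
  N: 1
Molecular formula: C8H11N.
  M = 8(12.011) + 11(1.008) + 14.007
    = 96.088 + 11.088 + 14.007 = 121.183

121.18 g/mol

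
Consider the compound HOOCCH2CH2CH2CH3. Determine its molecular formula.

C5H10O2

Atom tally by fragment:
  HOOCCH2 → C:2 H:3 O:2
  CH2 → C:1 H:2
  CH2 → C:1 H:2
  CH3 → C:1 H:3
Element totals:
  C: 5
  H: 10
  O: 2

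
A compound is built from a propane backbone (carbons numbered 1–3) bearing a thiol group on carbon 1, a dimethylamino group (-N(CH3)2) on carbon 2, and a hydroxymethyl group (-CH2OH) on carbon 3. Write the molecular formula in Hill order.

C6H15NOS

Atom tally by fragment:
  HSCH2 → C:1 H:3 S:1
  CH(N(CH3)2) → C:3 H:7 N:1
  CH2CH2OH → C:2 H:5 O:1
Element totals:
  C: 6
  H: 15
  N: 1
  O: 1
  S: 1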